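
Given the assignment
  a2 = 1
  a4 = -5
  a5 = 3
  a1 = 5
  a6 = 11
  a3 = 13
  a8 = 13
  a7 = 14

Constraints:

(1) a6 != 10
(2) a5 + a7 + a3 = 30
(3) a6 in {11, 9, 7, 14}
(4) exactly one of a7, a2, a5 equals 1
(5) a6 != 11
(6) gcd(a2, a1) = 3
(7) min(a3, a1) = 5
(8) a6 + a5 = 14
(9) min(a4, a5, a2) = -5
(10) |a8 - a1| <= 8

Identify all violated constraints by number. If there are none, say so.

(1) a6 = 11, and 11 ≠ 10  holds
(2) a5 + a7 + a3 = 3 + 14 + 13 = 30  holds
(3) a6 = 11 is in {11, 9, 7, 14}  holds
(4) a7=14, a2=1, a5=3; 1 of them equals 1  holds
(5) a6 = 11, but 11 is required to differ  fails
(6) gcd(1, 5) = 1, not 3  fails
(7) min(13, 5) = 5  holds
(8) a6 + a5 = 11 + 3 = 14  holds
(9) min(-5, 3, 1) = -5  holds
(10) |13 - 5| = 8; 8 ≤ 8  holds

Violated: 5, 6.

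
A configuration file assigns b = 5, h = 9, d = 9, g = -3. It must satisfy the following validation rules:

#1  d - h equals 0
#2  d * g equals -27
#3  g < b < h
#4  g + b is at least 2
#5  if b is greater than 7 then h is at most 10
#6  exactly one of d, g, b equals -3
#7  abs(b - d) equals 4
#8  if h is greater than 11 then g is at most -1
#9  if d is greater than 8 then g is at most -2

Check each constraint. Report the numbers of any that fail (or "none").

#1 d - h = 9 - 9 = 0 — holds.
#2 d * g = 9 * (-3) = -27 — holds.
#3 values -3 < 5 < 9 — holds.
#4 g + b = -3 + 5 = 2; 2 ≥ 2 — holds.
#5 b = 5, not > 7; antecedent false, conditional vacuously true — holds.
#6 d=9, g=-3, b=5; 1 of them equals -3 — holds.
#7 abs(5 - 9) = 4 — holds.
#8 h = 9, not > 11; antecedent false, conditional vacuously true — holds.
#9 d = 9 > 8, so we need g ≤ -2; g = -3 ≤ -2 — holds.

The assignment satisfies every constraint.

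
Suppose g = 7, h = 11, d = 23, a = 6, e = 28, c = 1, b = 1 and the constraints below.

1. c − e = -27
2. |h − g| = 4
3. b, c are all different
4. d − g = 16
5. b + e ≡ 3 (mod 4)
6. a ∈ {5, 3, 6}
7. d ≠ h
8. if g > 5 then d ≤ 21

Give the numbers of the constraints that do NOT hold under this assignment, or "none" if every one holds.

1. c − e = 1 − 28 = -27 — holds.
2. |11 − 7| = 4 — holds.
3. b = c = 1, not all different — fails.
4. d − g = 23 − 7 = 16 — holds.
5. b + e = 29; 29 mod 4 = 1, not 3 — fails.
6. a = 6 is in {5, 3, 6} — holds.
7. d = 23, h = 11; distinct — holds.
8. g = 7 > 5, so we need d ≤ 21; but d = 23 > 21 — fails.

No — constraints 3, 5, 8 are not satisfied.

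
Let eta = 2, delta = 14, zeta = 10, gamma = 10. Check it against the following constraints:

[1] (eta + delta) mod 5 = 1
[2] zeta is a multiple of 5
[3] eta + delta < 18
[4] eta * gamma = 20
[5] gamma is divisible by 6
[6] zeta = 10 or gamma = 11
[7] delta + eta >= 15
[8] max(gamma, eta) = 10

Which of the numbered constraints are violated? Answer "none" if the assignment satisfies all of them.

[1] eta + delta = 16; 16 mod 5 = 1  ✓
[2] 10 / 5 = 2, so 5 divides 10  ✓
[3] eta + delta = 2 + 14 = 16; 16 < 18  ✓
[4] eta * gamma = 2 * 10 = 20  ✓
[5] 10 = 6*1 + 4, so 6 does not divide 10  ✗
[6] zeta = 10 = 10 (first disjunct)  ✓
[7] delta + eta = 14 + 2 = 16; 16 ≥ 15  ✓
[8] max(10, 2) = 10  ✓

The assignment fails constraint 5.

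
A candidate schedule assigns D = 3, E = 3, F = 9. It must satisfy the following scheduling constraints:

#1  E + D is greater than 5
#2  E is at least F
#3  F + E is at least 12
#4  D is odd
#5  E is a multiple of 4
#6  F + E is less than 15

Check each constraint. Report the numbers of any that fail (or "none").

#1 E + D = 3 + 3 = 6; 6 > 5  OK
#2 E = 3, F = 9; 3 < 9 (want ≥)  FAIL
#3 F + E = 9 + 3 = 12; 12 ≥ 12  OK
#4 D = 3 is odd  OK
#5 3 = 4*0 + 3, so 4 does not divide 3  FAIL
#6 F + E = 9 + 3 = 12; 12 < 15  OK

Violated: 2 and 5.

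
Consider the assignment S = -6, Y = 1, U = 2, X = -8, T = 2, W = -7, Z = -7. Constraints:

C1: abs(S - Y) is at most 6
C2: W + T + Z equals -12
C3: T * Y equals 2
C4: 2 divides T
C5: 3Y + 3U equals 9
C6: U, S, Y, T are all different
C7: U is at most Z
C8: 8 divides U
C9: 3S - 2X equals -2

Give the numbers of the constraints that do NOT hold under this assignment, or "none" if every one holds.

The assignment fails constraints 1, 6, 7, 8.

C1: abs(-6 - 1) = 7; 7 > 6, exceeds bound 6  ✗
C2: W + T + Z = -7 + 2 + (-7) = -12  ✓
C3: T * Y = 2 * 1 = 2  ✓
C4: 2 / 2 = 1, so 2 divides 2  ✓
C5: 3Y + 3U = 3(1) + 3(2) = 9  ✓
C6: U = T = 2, not all different  ✗
C7: U = 2, Z = -7; 2 > -7 (want ≤)  ✗
C8: 2 = 8*0 + 2, so 8 does not divide 2  ✗
C9: 3S - 2X = 3(-6) - 2(-8) = -2  ✓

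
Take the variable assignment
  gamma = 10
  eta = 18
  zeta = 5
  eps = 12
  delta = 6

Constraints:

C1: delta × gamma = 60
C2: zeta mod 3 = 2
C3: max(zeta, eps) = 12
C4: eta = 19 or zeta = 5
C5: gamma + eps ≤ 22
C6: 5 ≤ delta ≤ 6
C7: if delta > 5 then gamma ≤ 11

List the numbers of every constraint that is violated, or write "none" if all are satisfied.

All constraints are satisfied.

C1: delta × gamma = 6 × 10 = 60 — holds.
C2: 5 mod 3 = 2 — holds.
C3: max(5, 12) = 12 — holds.
C4: eta = 18 ≠ 19, but zeta = 5 = 5 (second disjunct) — holds.
C5: gamma + eps = 10 + 12 = 22; 22 ≤ 22 — holds.
C6: delta = 6 lies in [5, 6] — holds.
C7: delta = 6 > 5, so we need gamma ≤ 11; gamma = 10 ≤ 11 — holds.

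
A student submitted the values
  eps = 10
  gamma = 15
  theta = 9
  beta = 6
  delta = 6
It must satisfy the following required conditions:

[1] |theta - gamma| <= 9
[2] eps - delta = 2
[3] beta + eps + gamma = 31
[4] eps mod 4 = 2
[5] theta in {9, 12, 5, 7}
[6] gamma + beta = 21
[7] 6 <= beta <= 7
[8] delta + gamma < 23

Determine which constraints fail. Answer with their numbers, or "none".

Constraint 2 is violated.

[1] |9 - 15| = 6; 6 ≤ 9  OK
[2] eps - delta = 10 - 6 = 4, not 2  FAIL
[3] beta + eps + gamma = 6 + 10 + 15 = 31  OK
[4] 10 mod 4 = 2  OK
[5] theta = 9 is in {9, 12, 5, 7}  OK
[6] gamma + beta = 15 + 6 = 21  OK
[7] beta = 6 lies in [6, 7]  OK
[8] delta + gamma = 6 + 15 = 21; 21 < 23  OK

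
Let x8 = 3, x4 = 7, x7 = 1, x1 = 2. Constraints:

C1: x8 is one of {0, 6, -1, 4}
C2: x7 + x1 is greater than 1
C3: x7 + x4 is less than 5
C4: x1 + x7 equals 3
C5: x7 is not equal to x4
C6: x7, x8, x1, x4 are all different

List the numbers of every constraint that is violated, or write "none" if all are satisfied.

No — constraints 1 and 3 are not satisfied.

C1: x8 = 3 is not in {0, 6, -1, 4} — violated.
C2: x7 + x1 = 1 + 2 = 3; 3 > 1 — satisfied.
C3: x7 + x4 = 1 + 7 = 8; 8 ≥ 5, bound 5 not met — violated.
C4: x1 + x7 = 2 + 1 = 3 — satisfied.
C5: x7 = 1, x4 = 7; distinct — satisfied.
C6: values 1, 3, 2, 7 are pairwise distinct — satisfied.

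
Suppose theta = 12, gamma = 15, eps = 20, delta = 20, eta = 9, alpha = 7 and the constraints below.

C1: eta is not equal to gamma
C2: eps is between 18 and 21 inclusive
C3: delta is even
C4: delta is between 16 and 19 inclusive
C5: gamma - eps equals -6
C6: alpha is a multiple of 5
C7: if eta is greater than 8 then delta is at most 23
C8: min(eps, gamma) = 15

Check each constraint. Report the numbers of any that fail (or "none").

C1: eta = 9, gamma = 15; distinct  ✔
C2: eps = 20 lies in [18, 21]  ✔
C3: delta = 20 is even  ✔
C4: delta = 20 is outside [16, 19]  ✘
C5: gamma - eps = 15 - 20 = -5, not -6  ✘
C6: 7 = 5*1 + 2, so 5 does not divide 7  ✘
C7: eta = 9 > 8, so we need delta ≤ 23; delta = 20 ≤ 23  ✔
C8: min(20, 15) = 15  ✔

No — constraints 4, 5, and 6 are not satisfied.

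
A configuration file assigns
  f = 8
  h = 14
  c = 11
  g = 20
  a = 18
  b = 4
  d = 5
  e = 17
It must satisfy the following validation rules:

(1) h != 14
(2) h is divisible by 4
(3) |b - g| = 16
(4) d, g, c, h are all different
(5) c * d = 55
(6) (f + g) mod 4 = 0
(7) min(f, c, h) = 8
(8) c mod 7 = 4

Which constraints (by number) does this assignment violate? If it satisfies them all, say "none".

(1) h = 14, but 14 is required to differ  ✘
(2) 14 = 4*3 + 2, so 4 does not divide 14  ✘
(3) |4 - 20| = 16  ✔
(4) values 5, 20, 11, 14 are pairwise distinct  ✔
(5) c * d = 11 * 5 = 55  ✔
(6) f + g = 28; 28 mod 4 = 0  ✔
(7) min(8, 11, 14) = 8  ✔
(8) 11 mod 7 = 4  ✔

The assignment fails constraints 1 and 2.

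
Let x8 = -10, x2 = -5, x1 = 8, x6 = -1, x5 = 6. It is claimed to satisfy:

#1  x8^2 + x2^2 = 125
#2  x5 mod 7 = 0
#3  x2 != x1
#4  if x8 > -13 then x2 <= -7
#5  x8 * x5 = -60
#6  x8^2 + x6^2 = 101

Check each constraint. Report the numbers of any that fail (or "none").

Constraints 2 and 4 do not hold.

#1 x8^2 + x2^2 = (-10)^2 + (-5)^2 = 100 + 25 = 125 — OK.
#2 6 mod 7 = 6, not 0 — violated.
#3 x2 = -5, x1 = 8; distinct — OK.
#4 x8 = -10 > -13, so we need x2 ≤ -7; but x2 = -5 > -7 — violated.
#5 x8 * x5 = -10 * 6 = -60 — OK.
#6 x8^2 + x6^2 = (-10)^2 + (-1)^2 = 100 + 1 = 101 — OK.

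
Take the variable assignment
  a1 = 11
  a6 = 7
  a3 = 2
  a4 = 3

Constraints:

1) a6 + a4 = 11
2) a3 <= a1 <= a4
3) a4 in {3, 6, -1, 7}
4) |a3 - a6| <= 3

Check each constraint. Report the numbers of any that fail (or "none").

1) a6 + a4 = 7 + 3 = 10, not 11  ✘
2) values 2, 11, 3; a1 = 11 is not <= a4 = 3  ✘
3) a4 = 3 is in {3, 6, -1, 7}  ✔
4) |2 - 7| = 5; 5 > 3, exceeds bound 3  ✘

Constraints 1, 2, and 4 are violated.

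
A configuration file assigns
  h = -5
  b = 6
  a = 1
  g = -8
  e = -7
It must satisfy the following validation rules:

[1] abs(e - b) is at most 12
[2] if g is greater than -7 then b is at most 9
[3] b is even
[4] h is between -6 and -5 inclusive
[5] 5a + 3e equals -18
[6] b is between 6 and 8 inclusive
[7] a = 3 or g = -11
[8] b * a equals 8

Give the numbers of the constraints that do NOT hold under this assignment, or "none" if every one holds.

The assignment fails constraints 1, 5, 7, and 8.

[1] abs(-7 - 6) = 13; 13 > 12, exceeds bound 12 — does not hold.
[2] g = -8, not > -7; antecedent false, conditional vacuously true — holds.
[3] b = 6 is even — holds.
[4] h = -5 lies in [-6, -5] — holds.
[5] 5a + 3e = 5(1) + 3(-7) = -16, not -18 — does not hold.
[6] b = 6 lies in [6, 8] — holds.
[7] a = 1 ≠ 3 and g = -8 ≠ -11; both disjuncts false — does not hold.
[8] b * a = 6 * 1 = 6, not 8 — does not hold.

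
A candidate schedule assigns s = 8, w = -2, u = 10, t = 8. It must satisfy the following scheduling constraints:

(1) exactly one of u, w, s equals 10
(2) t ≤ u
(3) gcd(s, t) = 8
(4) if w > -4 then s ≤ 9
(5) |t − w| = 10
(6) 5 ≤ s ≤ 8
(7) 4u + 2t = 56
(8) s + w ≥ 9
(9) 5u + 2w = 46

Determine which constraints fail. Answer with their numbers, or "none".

(1) u=10, w=-2, s=8; 1 of them equals 10 — OK.
(2) t = 8, u = 10; 8 ≤ 10 — OK.
(3) gcd(8, 8) = 8 — OK.
(4) w = -2 > -4, so we need s ≤ 9; s = 8 ≤ 9 — OK.
(5) |8 − (-2)| = 10 — OK.
(6) s = 8 lies in [5, 8] — OK.
(7) 4u + 2t = 4(10) + 2(8) = 56 — OK.
(8) s + w = 8 + (-2) = 6; 6 < 9, bound 9 not met — violated.
(9) 5u + 2w = 5(10) + 2(-2) = 46 — OK.

Constraint 8 is violated.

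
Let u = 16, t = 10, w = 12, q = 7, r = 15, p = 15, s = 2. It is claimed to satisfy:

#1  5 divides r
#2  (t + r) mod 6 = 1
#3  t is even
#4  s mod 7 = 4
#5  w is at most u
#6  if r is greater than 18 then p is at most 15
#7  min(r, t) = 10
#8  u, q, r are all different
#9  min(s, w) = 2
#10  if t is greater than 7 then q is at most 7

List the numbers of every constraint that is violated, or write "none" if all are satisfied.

No — constraint 4 is not satisfied.

#1 15 / 5 = 3, so 5 divides 15 — holds.
#2 t + r = 25; 25 mod 6 = 1 — holds.
#3 t = 10 is even — holds.
#4 2 mod 7 = 2, not 4 — does not hold.
#5 w = 12, u = 16; 12 ≤ 16 — holds.
#6 r = 15, not > 18; antecedent false, conditional vacuously true — holds.
#7 min(15, 10) = 10 — holds.
#8 values 16, 7, 15 are pairwise distinct — holds.
#9 min(2, 12) = 2 — holds.
#10 t = 10 > 7, so we need q ≤ 7; q = 7 ≤ 7 — holds.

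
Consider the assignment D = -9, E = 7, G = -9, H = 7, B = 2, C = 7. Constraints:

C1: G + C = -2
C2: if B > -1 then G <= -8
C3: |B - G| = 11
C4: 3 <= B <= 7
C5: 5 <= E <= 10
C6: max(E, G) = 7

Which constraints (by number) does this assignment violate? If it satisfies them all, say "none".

Violated: 4.

C1: G + C = -9 + 7 = -2 — satisfied.
C2: B = 2 > -1, so we need G ≤ -8; G = -9 ≤ -8 — satisfied.
C3: |2 - (-9)| = 11 — satisfied.
C4: B = 2 is outside [3, 7] — violated.
C5: E = 7 lies in [5, 10] — satisfied.
C6: max(7, -9) = 7 — satisfied.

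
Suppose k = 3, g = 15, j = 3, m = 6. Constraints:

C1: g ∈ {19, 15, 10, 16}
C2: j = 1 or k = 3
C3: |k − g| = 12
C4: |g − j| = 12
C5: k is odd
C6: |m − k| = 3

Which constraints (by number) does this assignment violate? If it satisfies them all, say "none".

C1: g = 15 is in {19, 15, 10, 16}  OK
C2: j = 3 ≠ 1, but k = 3 = 3 (second disjunct)  OK
C3: |3 − 15| = 12  OK
C4: |15 − 3| = 12  OK
C5: k = 3 is odd  OK
C6: |6 − 3| = 3  OK

None — every constraint holds.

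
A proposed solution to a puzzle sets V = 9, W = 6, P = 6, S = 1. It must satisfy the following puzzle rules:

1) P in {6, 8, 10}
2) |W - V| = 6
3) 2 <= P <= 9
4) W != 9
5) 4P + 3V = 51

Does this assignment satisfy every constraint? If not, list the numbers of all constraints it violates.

1) P = 6 is in {6, 8, 10} — holds.
2) |6 - 9| = 3, not 6 — fails.
3) P = 6 lies in [2, 9] — holds.
4) W = 6, and 6 ≠ 9 — holds.
5) 4P + 3V = 4(6) + 3(9) = 51 — holds.

Constraint 2 does not hold.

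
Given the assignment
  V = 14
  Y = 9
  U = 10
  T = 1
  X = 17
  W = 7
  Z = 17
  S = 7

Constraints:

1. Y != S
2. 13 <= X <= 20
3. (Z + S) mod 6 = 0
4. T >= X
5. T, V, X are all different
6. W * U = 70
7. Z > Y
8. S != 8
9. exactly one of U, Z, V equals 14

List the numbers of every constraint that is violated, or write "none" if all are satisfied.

1. Y = 9, S = 7; distinct  OK
2. X = 17 lies in [13, 20]  OK
3. Z + S = 24; 24 mod 6 = 0  OK
4. T = 1, X = 17; 1 < 17 (want ≥)  FAIL
5. values 1, 14, 17 are pairwise distinct  OK
6. W * U = 7 * 10 = 70  OK
7. Z = 17, Y = 9; 17 > 9  OK
8. S = 7, and 7 ≠ 8  OK
9. U=10, Z=17, V=14; 1 of them equals 14  OK

No — constraint 4 is not satisfied.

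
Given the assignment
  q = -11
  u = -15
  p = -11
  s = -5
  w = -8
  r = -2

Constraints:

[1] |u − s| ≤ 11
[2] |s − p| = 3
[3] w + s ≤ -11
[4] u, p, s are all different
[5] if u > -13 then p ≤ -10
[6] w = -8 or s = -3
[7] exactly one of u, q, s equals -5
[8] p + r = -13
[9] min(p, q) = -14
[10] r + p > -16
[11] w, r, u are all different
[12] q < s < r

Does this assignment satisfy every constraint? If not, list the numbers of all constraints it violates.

[1] |-15 − (-5)| = 10; 10 ≤ 11 — holds.
[2] |-5 − (-11)| = 6, not 3 — does not hold.
[3] w + s = -8 + (-5) = -13; -13 ≤ -11 — holds.
[4] values -15, -11, -5 are pairwise distinct — holds.
[5] u = -15, not > -13; antecedent false, conditional vacuously true — holds.
[6] w = -8 = -8 (first disjunct) — holds.
[7] u=-15, q=-11, s=-5; 1 of them equals -5 — holds.
[8] p + r = -11 + (-2) = -13 — holds.
[9] min(-11, -11) = -11, not -14 — does not hold.
[10] r + p = -2 + (-11) = -13; -13 > -16 — holds.
[11] values -8, -2, -15 are pairwise distinct — holds.
[12] values -11 < -5 < -2 — holds.

No — constraints 2, 9 are not satisfied.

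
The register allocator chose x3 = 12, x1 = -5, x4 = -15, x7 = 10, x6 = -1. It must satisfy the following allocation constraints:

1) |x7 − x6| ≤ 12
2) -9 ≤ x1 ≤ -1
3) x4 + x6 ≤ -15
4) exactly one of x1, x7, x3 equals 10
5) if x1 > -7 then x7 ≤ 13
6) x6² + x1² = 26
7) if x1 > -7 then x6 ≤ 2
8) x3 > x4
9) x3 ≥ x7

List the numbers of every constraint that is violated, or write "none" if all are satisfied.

No violations.

1) |10 − (-1)| = 11; 11 ≤ 12  yes
2) x1 = -5 lies in [-9, -1]  yes
3) x4 + x6 = -15 + (-1) = -16; -16 ≤ -15  yes
4) x1=-5, x7=10, x3=12; 1 of them equals 10  yes
5) x1 = -5 > -7, so we need x7 ≤ 13; x7 = 10 ≤ 13  yes
6) x6² + x1² = (-1)² + (-5)² = 1 + 25 = 26  yes
7) x1 = -5 > -7, so we need x6 ≤ 2; x6 = -1 ≤ 2  yes
8) x3 = 12, x4 = -15; 12 > -15  yes
9) x3 = 12, x7 = 10; 12 ≥ 10  yes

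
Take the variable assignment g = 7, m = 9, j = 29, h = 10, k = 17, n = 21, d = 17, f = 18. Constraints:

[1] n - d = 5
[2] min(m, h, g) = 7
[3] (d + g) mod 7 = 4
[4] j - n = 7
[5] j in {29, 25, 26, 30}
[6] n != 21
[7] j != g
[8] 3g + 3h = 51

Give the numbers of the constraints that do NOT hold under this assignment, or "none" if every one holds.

Constraints 1, 3, 4, 6 are violated.

[1] n - d = 21 - 17 = 4, not 5 — does not hold.
[2] min(9, 10, 7) = 7 — holds.
[3] d + g = 24; 24 mod 7 = 3, not 4 — does not hold.
[4] j - n = 29 - 21 = 8, not 7 — does not hold.
[5] j = 29 is in {29, 25, 26, 30} — holds.
[6] n = 21, but 21 is required to differ — does not hold.
[7] j = 29, g = 7; distinct — holds.
[8] 3g + 3h = 3(7) + 3(10) = 51 — holds.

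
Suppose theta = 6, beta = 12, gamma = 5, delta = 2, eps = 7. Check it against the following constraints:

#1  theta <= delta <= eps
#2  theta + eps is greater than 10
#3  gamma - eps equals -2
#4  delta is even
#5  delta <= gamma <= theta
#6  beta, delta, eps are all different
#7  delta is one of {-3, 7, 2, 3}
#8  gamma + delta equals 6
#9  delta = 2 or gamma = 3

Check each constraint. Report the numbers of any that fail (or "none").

#1 values 6, 2, 7; theta = 6 is not <= delta = 2 — violated.
#2 theta + eps = 6 + 7 = 13; 13 > 10 — satisfied.
#3 gamma - eps = 5 - 7 = -2 — satisfied.
#4 delta = 2 is even — satisfied.
#5 values 2 <= 5 <= 6 — satisfied.
#6 values 12, 2, 7 are pairwise distinct — satisfied.
#7 delta = 2 is in {-3, 7, 2, 3} — satisfied.
#8 gamma + delta = 5 + 2 = 7, not 6 — violated.
#9 delta = 2 = 2 (first disjunct) — satisfied.

The assignment fails constraints 1, 8.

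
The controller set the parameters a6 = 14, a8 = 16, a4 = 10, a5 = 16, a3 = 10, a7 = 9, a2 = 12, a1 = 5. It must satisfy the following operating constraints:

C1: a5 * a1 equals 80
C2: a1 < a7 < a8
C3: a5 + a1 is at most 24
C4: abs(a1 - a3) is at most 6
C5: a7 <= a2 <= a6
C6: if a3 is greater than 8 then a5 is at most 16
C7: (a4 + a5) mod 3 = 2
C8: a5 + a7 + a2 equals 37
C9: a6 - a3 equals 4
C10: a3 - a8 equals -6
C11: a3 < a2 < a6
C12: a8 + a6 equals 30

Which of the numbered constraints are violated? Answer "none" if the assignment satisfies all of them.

The assignment satisfies every constraint.

C1: a5 * a1 = 16 * 5 = 80  yes
C2: values 5 < 9 < 16  yes
C3: a5 + a1 = 16 + 5 = 21; 21 ≤ 24  yes
C4: abs(5 - 10) = 5; 5 ≤ 6  yes
C5: values 9 <= 12 <= 14  yes
C6: a3 = 10 > 8, so we need a5 ≤ 16; a5 = 16 ≤ 16  yes
C7: a4 + a5 = 26; 26 mod 3 = 2  yes
C8: a5 + a7 + a2 = 16 + 9 + 12 = 37  yes
C9: a6 - a3 = 14 - 10 = 4  yes
C10: a3 - a8 = 10 - 16 = -6  yes
C11: values 10 < 12 < 14  yes
C12: a8 + a6 = 16 + 14 = 30  yes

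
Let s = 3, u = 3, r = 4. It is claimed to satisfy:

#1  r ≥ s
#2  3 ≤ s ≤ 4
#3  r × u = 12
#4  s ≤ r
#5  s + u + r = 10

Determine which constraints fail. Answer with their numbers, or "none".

All constraints are satisfied.

#1 r = 4, s = 3; 4 ≥ 3  yes
#2 s = 3 lies in [3, 4]  yes
#3 r × u = 4 × 3 = 12  yes
#4 s = 3, r = 4; 3 ≤ 4  yes
#5 s + u + r = 3 + 3 + 4 = 10  yes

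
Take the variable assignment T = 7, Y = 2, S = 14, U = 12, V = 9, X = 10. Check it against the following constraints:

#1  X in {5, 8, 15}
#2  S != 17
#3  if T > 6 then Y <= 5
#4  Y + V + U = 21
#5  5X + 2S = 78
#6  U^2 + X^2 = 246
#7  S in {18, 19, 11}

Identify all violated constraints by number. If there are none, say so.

The assignment fails constraints 1, 4, 6, 7.

#1 X = 10 is not in {5, 8, 15} — violated.
#2 S = 14, and 14 ≠ 17 — satisfied.
#3 T = 7 > 6, so we need Y ≤ 5; Y = 2 ≤ 5 — satisfied.
#4 Y + V + U = 2 + 9 + 12 = 23, not 21 — violated.
#5 5X + 2S = 5(10) + 2(14) = 78 — satisfied.
#6 U^2 + X^2 = 12^2 + 10^2 = 144 + 100 = 244, not 246 — violated.
#7 S = 14 is not in {18, 19, 11} — violated.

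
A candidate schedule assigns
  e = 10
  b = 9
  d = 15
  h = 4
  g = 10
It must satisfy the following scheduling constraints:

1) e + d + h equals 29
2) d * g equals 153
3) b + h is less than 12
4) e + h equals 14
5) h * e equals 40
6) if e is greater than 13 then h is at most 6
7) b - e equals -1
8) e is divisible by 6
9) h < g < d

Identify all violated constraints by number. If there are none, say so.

Constraints 2, 3, and 8 do not hold.

1) e + d + h = 10 + 15 + 4 = 29 — holds.
2) d * g = 15 * 10 = 150, not 153 — does not hold.
3) b + h = 9 + 4 = 13; 13 ≥ 12, bound 12 not met — does not hold.
4) e + h = 10 + 4 = 14 — holds.
5) h * e = 4 * 10 = 40 — holds.
6) e = 10, not > 13; antecedent false, conditional vacuously true — holds.
7) b - e = 9 - 10 = -1 — holds.
8) 10 = 6*1 + 4, so 6 does not divide 10 — does not hold.
9) values 4 < 10 < 15 — holds.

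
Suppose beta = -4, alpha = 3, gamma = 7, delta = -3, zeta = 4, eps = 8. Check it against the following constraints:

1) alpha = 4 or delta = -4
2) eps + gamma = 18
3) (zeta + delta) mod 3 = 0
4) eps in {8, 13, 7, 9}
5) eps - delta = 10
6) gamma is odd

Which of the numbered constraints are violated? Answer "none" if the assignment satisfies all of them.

The assignment fails constraints 1, 2, 3, and 5.

1) alpha = 3 ≠ 4 and delta = -3 ≠ -4; both disjuncts false — fails.
2) eps + gamma = 8 + 7 = 15, not 18 — fails.
3) zeta + delta = 1; 1 mod 3 = 1, not 0 — fails.
4) eps = 8 is in {8, 13, 7, 9} — holds.
5) eps - delta = 8 - (-3) = 11, not 10 — fails.
6) gamma = 7 is odd — holds.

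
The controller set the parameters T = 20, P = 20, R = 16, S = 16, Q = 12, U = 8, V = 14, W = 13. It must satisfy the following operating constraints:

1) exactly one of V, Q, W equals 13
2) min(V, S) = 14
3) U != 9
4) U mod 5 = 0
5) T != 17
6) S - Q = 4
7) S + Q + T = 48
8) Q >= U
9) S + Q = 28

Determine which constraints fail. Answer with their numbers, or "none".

No — constraint 4 is not satisfied.

1) V=14, Q=12, W=13; 1 of them equals 13  ✔
2) min(14, 16) = 14  ✔
3) U = 8, and 8 ≠ 9  ✔
4) 8 mod 5 = 3, not 0  ✘
5) T = 20, and 20 ≠ 17  ✔
6) S - Q = 16 - 12 = 4  ✔
7) S + Q + T = 16 + 12 + 20 = 48  ✔
8) Q = 12, U = 8; 12 ≥ 8  ✔
9) S + Q = 16 + 12 = 28  ✔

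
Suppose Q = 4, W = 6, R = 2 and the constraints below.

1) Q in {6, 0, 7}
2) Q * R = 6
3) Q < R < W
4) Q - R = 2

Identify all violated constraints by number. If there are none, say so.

1) Q = 4 is not in {6, 0, 7}  ✗
2) Q * R = 4 * 2 = 8, not 6  ✗
3) values 4, 2, 6; Q = 4 is not < R = 2  ✗
4) Q - R = 4 - 2 = 2  ✓

No — constraints 1, 2, 3 are not satisfied.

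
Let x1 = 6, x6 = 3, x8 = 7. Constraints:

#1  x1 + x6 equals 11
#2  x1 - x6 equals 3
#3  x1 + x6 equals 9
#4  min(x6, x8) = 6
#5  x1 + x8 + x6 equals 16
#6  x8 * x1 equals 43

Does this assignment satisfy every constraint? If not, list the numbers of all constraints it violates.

Constraints 1, 4, and 6 do not hold.

#1 x1 + x6 = 6 + 3 = 9, not 11  ✗
#2 x1 - x6 = 6 - 3 = 3  ✓
#3 x1 + x6 = 6 + 3 = 9  ✓
#4 min(3, 7) = 3, not 6  ✗
#5 x1 + x8 + x6 = 6 + 7 + 3 = 16  ✓
#6 x8 * x1 = 7 * 6 = 42, not 43  ✗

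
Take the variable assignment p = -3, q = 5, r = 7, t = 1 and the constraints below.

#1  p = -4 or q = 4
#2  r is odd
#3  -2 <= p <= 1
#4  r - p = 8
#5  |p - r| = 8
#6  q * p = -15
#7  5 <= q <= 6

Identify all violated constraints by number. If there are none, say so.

Violated: 1, 3, 4, 5.

#1 p = -3 ≠ -4 and q = 5 ≠ 4; both disjuncts false — violated.
#2 r = 7 is odd — OK.
#3 p = -3 is outside [-2, 1] — violated.
#4 r - p = 7 - (-3) = 10, not 8 — violated.
#5 |-3 - 7| = 10, not 8 — violated.
#6 q * p = 5 * (-3) = -15 — OK.
#7 q = 5 lies in [5, 6] — OK.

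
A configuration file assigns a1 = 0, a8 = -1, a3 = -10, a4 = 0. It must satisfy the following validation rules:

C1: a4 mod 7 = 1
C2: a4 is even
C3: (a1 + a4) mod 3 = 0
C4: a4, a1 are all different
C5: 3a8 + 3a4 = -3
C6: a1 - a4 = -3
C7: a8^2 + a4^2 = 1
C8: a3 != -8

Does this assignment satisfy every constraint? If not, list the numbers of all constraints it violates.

Violated: 1, 4, 6.

C1: 0 mod 7 = 0, not 1 — fails.
C2: a4 = 0 is even — holds.
C3: a1 + a4 = 0; 0 mod 3 = 0 — holds.
C4: a4 = a1 = 0, not all different — fails.
C5: 3a8 + 3a4 = 3(-1) + 3(0) = -3 — holds.
C6: a1 - a4 = 0 - 0 = 0, not -3 — fails.
C7: a8^2 + a4^2 = (-1)^2 + 0^2 = 1 + 0 = 1 — holds.
C8: a3 = -10, and -10 ≠ -8 — holds.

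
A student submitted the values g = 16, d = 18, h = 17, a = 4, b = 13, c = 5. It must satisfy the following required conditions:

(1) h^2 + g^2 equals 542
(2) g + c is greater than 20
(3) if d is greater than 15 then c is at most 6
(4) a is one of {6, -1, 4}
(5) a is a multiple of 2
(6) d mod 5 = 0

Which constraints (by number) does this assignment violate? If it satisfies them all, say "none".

No — constraints 1 and 6 are not satisfied.

(1) h^2 + g^2 = 17^2 + 16^2 = 289 + 256 = 545, not 542  false
(2) g + c = 16 + 5 = 21; 21 > 20  true
(3) d = 18 > 15, so we need c ≤ 6; c = 5 ≤ 6  true
(4) a = 4 is in {6, -1, 4}  true
(5) 4 / 2 = 2, so 2 divides 4  true
(6) 18 mod 5 = 3, not 0  false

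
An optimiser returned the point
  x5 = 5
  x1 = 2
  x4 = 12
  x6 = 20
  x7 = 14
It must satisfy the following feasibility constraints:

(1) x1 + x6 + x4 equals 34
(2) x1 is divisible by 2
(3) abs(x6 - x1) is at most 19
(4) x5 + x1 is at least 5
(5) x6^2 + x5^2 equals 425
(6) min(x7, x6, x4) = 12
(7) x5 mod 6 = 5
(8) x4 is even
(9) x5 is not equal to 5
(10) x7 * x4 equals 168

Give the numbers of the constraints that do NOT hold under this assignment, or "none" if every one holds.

(1) x1 + x6 + x4 = 2 + 20 + 12 = 34  yes
(2) 2 / 2 = 1, so 2 divides 2  yes
(3) abs(20 - 2) = 18; 18 ≤ 19  yes
(4) x5 + x1 = 5 + 2 = 7; 7 ≥ 5  yes
(5) x6^2 + x5^2 = 20^2 + 5^2 = 400 + 25 = 425  yes
(6) min(14, 20, 12) = 12  yes
(7) 5 mod 6 = 5  yes
(8) x4 = 12 is even  yes
(9) x5 = 5, but 5 is required to differ  no
(10) x7 * x4 = 14 * 12 = 168  yes

The assignment fails constraint 9.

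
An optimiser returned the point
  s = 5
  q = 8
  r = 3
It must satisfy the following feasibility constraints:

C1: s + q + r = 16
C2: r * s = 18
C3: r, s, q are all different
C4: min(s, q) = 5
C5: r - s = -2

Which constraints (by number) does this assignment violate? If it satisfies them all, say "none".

Constraint 2 does not hold.

C1: s + q + r = 5 + 8 + 3 = 16  OK
C2: r * s = 3 * 5 = 15, not 18  FAIL
C3: values 3, 5, 8 are pairwise distinct  OK
C4: min(5, 8) = 5  OK
C5: r - s = 3 - 5 = -2  OK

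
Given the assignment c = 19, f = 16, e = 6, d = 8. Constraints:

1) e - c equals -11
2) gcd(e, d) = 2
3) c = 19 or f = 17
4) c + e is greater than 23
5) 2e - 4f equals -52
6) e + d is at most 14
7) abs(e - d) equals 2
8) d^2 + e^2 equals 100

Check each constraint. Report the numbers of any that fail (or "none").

1) e - c = 6 - 19 = -13, not -11  false
2) gcd(6, 8) = 2  true
3) c = 19 = 19 (first disjunct)  true
4) c + e = 19 + 6 = 25; 25 > 23  true
5) 2e - 4f = 2(6) - 4(16) = -52  true
6) e + d = 6 + 8 = 14; 14 ≤ 14  true
7) abs(6 - 8) = 2  true
8) d^2 + e^2 = 8^2 + 6^2 = 64 + 36 = 100  true

The assignment fails constraint 1.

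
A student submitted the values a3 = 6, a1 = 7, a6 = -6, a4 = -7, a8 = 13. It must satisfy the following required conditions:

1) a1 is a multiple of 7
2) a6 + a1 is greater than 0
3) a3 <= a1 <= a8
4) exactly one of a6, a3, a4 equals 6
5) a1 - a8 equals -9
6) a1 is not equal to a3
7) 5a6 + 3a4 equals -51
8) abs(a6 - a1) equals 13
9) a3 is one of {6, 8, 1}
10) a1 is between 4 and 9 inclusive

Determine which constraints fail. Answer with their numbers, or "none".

1) 7 / 7 = 1, so 7 divides 7 — holds.
2) a6 + a1 = -6 + 7 = 1; 1 > 0 — holds.
3) values 6 <= 7 <= 13 — holds.
4) a6=-6, a3=6, a4=-7; 1 of them equals 6 — holds.
5) a1 - a8 = 7 - 13 = -6, not -9 — does not hold.
6) a1 = 7, a3 = 6; distinct — holds.
7) 5a6 + 3a4 = 5(-6) + 3(-7) = -51 — holds.
8) abs(-6 - 7) = 13 — holds.
9) a3 = 6 is in {6, 8, 1} — holds.
10) a1 = 7 lies in [4, 9] — holds.

Violated: 5.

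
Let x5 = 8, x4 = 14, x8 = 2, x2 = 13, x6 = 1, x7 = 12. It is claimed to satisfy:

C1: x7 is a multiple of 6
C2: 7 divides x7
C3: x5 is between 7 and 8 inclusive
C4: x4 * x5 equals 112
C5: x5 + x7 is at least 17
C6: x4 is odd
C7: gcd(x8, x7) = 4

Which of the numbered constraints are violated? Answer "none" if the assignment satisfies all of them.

C1: 12 / 6 = 2, so 6 divides 12 — holds.
C2: 12 = 7*1 + 5, so 7 does not divide 12 — fails.
C3: x5 = 8 lies in [7, 8] — holds.
C4: x4 * x5 = 14 * 8 = 112 — holds.
C5: x5 + x7 = 8 + 12 = 20; 20 ≥ 17 — holds.
C6: x4 = 14 is even — fails.
C7: gcd(2, 12) = 2, not 4 — fails.

Violated: 2, 6, 7.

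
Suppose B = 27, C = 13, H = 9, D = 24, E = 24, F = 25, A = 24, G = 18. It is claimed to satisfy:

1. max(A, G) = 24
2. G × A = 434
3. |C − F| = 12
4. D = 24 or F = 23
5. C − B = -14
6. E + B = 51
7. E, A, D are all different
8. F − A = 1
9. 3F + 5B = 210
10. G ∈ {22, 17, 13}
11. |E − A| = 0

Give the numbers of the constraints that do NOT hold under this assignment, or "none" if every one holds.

Violated: 2, 7, and 10.

1. max(24, 18) = 24  OK
2. G × A = 18 × 24 = 432, not 434  FAIL
3. |13 − 25| = 12  OK
4. D = 24 = 24 (first disjunct)  OK
5. C − B = 13 − 27 = -14  OK
6. E + B = 24 + 27 = 51  OK
7. E = A = 24, not all different  FAIL
8. F − A = 25 − 24 = 1  OK
9. 3F + 5B = 3(25) + 5(27) = 210  OK
10. G = 18 is not in {22, 17, 13}  FAIL
11. |24 − 24| = 0  OK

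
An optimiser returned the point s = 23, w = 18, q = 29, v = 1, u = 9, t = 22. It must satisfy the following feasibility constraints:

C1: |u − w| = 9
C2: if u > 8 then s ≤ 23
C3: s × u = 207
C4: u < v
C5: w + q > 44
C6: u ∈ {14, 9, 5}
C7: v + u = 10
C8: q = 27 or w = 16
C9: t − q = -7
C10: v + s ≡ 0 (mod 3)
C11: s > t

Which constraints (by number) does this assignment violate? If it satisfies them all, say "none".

C1: |9 − 18| = 9 — satisfied.
C2: u = 9 > 8, so we need s ≤ 23; s = 23 ≤ 23 — satisfied.
C3: s × u = 23 × 9 = 207 — satisfied.
C4: u = 9, v = 1; 9 ≥ 1 (want <) — violated.
C5: w + q = 18 + 29 = 47; 47 > 44 — satisfied.
C6: u = 9 is in {14, 9, 5} — satisfied.
C7: v + u = 1 + 9 = 10 — satisfied.
C8: q = 29 ≠ 27 and w = 18 ≠ 16; both disjuncts false — violated.
C9: t − q = 22 − 29 = -7 — satisfied.
C10: v + s = 24; 24 mod 3 = 0 — satisfied.
C11: s = 23, t = 22; 23 > 22 — satisfied.

The assignment fails constraints 4 and 8.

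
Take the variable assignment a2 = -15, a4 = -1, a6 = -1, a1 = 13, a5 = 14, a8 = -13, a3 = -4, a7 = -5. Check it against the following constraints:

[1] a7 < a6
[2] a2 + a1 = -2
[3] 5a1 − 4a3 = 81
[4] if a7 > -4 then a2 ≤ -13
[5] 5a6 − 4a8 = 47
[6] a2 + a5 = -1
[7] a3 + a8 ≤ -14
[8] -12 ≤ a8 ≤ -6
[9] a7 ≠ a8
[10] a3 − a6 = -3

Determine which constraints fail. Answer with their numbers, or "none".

[1] a7 = -5, a6 = -1; -5 < -1 — holds.
[2] a2 + a1 = -15 + 13 = -2 — holds.
[3] 5a1 − 4a3 = 5(13) − 4(-4) = 81 — holds.
[4] a7 = -5, not > -4; antecedent false, conditional vacuously true — holds.
[5] 5a6 − 4a8 = 5(-1) − 4(-13) = 47 — holds.
[6] a2 + a5 = -15 + 14 = -1 — holds.
[7] a3 + a8 = -4 + (-13) = -17; -17 ≤ -14 — holds.
[8] a8 = -13 is outside [-12, -6] — fails.
[9] a7 = -5, a8 = -13; distinct — holds.
[10] a3 − a6 = -4 − (-1) = -3 — holds.

Constraint 8 does not hold.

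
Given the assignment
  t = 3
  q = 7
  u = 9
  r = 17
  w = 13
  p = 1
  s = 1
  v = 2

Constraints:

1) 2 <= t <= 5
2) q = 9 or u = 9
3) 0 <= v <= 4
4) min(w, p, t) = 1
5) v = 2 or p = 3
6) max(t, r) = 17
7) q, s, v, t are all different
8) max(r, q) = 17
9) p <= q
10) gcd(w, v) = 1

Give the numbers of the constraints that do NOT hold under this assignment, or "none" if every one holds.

None — every constraint holds.

1) t = 3 lies in [2, 5]  OK
2) q = 7 ≠ 9, but u = 9 = 9 (second disjunct)  OK
3) v = 2 lies in [0, 4]  OK
4) min(13, 1, 3) = 1  OK
5) v = 2 = 2 (first disjunct)  OK
6) max(3, 17) = 17  OK
7) values 7, 1, 2, 3 are pairwise distinct  OK
8) max(17, 7) = 17  OK
9) p = 1, q = 7; 1 ≤ 7  OK
10) gcd(13, 2) = 1  OK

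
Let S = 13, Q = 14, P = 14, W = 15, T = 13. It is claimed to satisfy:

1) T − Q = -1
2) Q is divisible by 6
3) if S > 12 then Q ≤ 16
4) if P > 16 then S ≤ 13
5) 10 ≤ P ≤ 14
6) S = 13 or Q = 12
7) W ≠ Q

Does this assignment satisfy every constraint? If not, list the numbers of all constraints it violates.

1) T − Q = 13 − 14 = -1  holds
2) 14 = 6×2 + 2, so 6 does not divide 14  fails
3) S = 13 > 12, so we need Q ≤ 16; Q = 14 ≤ 16  holds
4) P = 14, not > 16; antecedent false, conditional vacuously true  holds
5) P = 14 lies in [10, 14]  holds
6) S = 13 = 13 (first disjunct)  holds
7) W = 15, Q = 14; distinct  holds

The assignment fails constraint 2.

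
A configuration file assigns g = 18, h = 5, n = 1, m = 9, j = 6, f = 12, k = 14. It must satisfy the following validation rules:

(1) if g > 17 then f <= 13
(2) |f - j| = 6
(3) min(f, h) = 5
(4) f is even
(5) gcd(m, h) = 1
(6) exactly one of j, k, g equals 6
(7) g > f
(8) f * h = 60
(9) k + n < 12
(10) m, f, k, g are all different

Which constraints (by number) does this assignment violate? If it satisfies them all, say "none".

(1) g = 18 > 17, so we need f ≤ 13; f = 12 ≤ 13 — satisfied.
(2) |12 - 6| = 6 — satisfied.
(3) min(12, 5) = 5 — satisfied.
(4) f = 12 is even — satisfied.
(5) gcd(9, 5) = 1 — satisfied.
(6) j=6, k=14, g=18; 1 of them equals 6 — satisfied.
(7) g = 18, f = 12; 18 > 12 — satisfied.
(8) f * h = 12 * 5 = 60 — satisfied.
(9) k + n = 14 + 1 = 15; 15 ≥ 12, bound 12 not met — violated.
(10) values 9, 12, 14, 18 are pairwise distinct — satisfied.

Violated: 9.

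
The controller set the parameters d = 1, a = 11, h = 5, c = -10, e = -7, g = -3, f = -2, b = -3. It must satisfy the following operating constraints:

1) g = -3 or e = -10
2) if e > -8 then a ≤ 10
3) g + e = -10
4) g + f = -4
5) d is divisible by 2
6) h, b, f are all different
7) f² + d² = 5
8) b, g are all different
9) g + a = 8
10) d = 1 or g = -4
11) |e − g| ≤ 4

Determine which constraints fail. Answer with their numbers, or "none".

1) g = -3 = -3 (first disjunct)  ✔
2) e = -7 > -8, so we need a ≤ 10; but a = 11 > 10  ✘
3) g + e = -3 + (-7) = -10  ✔
4) g + f = -3 + (-2) = -5, not -4  ✘
5) 1 = 2×0 + 1, so 2 does not divide 1  ✘
6) values 5, -3, -2 are pairwise distinct  ✔
7) f² + d² = (-2)² + 1² = 4 + 1 = 5  ✔
8) b = g = -3, not all different  ✘
9) g + a = -3 + 11 = 8  ✔
10) d = 1 = 1 (first disjunct)  ✔
11) |-7 − (-3)| = 4; 4 ≤ 4  ✔

Violated: 2, 4, 5, and 8.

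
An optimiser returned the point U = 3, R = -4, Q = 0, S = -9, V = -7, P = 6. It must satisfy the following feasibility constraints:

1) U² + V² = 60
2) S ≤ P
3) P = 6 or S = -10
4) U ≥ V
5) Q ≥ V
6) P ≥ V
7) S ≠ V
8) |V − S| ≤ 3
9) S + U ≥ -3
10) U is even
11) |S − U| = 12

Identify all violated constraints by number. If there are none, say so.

No — constraints 1, 9, 10 are not satisfied.

1) U² + V² = 3² + (-7)² = 9 + 49 = 58, not 60  FAIL
2) S = -9, P = 6; -9 ≤ 6  OK
3) P = 6 = 6 (first disjunct)  OK
4) U = 3, V = -7; 3 ≥ -7  OK
5) Q = 0, V = -7; 0 ≥ -7  OK
6) P = 6, V = -7; 6 ≥ -7  OK
7) S = -9, V = -7; distinct  OK
8) |-7 − (-9)| = 2; 2 ≤ 3  OK
9) S + U = -9 + 3 = -6; -6 < -3, bound -3 not met  FAIL
10) U = 3 is odd  FAIL
11) |-9 − 3| = 12  OK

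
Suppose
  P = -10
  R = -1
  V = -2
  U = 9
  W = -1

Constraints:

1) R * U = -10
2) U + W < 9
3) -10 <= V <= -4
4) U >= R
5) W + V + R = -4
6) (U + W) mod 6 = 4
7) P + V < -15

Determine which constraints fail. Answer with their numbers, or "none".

1) R * U = -1 * 9 = -9, not -10 — violated.
2) U + W = 9 + (-1) = 8; 8 < 9 — satisfied.
3) V = -2 is outside [-10, -4] — violated.
4) U = 9, R = -1; 9 ≥ -1 — satisfied.
5) W + V + R = -1 + (-2) + (-1) = -4 — satisfied.
6) U + W = 8; 8 mod 6 = 2, not 4 — violated.
7) P + V = -10 + (-2) = -12; -12 ≥ -15, bound -15 not met — violated.

Violated: 1, 3, 6, and 7.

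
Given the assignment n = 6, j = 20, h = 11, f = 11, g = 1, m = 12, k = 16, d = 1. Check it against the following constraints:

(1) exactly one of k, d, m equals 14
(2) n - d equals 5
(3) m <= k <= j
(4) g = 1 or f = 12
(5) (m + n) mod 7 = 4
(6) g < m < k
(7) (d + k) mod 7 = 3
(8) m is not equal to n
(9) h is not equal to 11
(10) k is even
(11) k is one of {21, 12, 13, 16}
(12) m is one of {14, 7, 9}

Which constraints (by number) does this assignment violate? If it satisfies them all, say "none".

Violated: 1, 9, and 12.

(1) k=16, d=1, m=12; 0 of them equal 14, not exactly one  fails
(2) n - d = 6 - 1 = 5  holds
(3) values 12 <= 16 <= 20  holds
(4) g = 1 = 1 (first disjunct)  holds
(5) m + n = 18; 18 mod 7 = 4  holds
(6) values 1 < 12 < 16  holds
(7) d + k = 17; 17 mod 7 = 3  holds
(8) m = 12, n = 6; distinct  holds
(9) h = 11, but 11 is required to differ  fails
(10) k = 16 is even  holds
(11) k = 16 is in {21, 12, 13, 16}  holds
(12) m = 12 is not in {14, 7, 9}  fails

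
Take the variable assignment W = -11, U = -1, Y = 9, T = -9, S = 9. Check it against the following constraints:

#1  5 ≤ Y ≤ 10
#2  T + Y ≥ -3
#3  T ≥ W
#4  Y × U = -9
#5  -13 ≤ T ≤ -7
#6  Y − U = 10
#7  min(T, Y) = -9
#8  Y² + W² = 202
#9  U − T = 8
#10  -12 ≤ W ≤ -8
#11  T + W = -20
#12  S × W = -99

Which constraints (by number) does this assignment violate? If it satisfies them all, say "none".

No violations.

#1 Y = 9 lies in [5, 10] — satisfied.
#2 T + Y = -9 + 9 = 0; 0 ≥ -3 — satisfied.
#3 T = -9, W = -11; -9 ≥ -11 — satisfied.
#4 Y × U = 9 × (-1) = -9 — satisfied.
#5 T = -9 lies in [-13, -7] — satisfied.
#6 Y − U = 9 − (-1) = 10 — satisfied.
#7 min(-9, 9) = -9 — satisfied.
#8 Y² + W² = 9² + (-11)² = 81 + 121 = 202 — satisfied.
#9 U − T = -1 − (-9) = 8 — satisfied.
#10 W = -11 lies in [-12, -8] — satisfied.
#11 T + W = -9 + (-11) = -20 — satisfied.
#12 S × W = 9 × (-11) = -99 — satisfied.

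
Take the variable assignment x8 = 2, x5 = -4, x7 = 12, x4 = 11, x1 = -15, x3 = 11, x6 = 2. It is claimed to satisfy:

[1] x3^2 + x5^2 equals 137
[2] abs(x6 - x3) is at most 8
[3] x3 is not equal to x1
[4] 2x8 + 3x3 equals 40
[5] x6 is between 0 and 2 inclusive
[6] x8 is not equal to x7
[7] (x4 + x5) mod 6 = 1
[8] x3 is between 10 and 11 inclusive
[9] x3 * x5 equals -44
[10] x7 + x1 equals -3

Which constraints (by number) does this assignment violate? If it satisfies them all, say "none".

Constraints 2 and 4 do not hold.

[1] x3^2 + x5^2 = 11^2 + (-4)^2 = 121 + 16 = 137 — satisfied.
[2] abs(2 - 11) = 9; 9 > 8, exceeds bound 8 — violated.
[3] x3 = 11, x1 = -15; distinct — satisfied.
[4] 2x8 + 3x3 = 2(2) + 3(11) = 37, not 40 — violated.
[5] x6 = 2 lies in [0, 2] — satisfied.
[6] x8 = 2, x7 = 12; distinct — satisfied.
[7] x4 + x5 = 7; 7 mod 6 = 1 — satisfied.
[8] x3 = 11 lies in [10, 11] — satisfied.
[9] x3 * x5 = 11 * (-4) = -44 — satisfied.
[10] x7 + x1 = 12 + (-15) = -3 — satisfied.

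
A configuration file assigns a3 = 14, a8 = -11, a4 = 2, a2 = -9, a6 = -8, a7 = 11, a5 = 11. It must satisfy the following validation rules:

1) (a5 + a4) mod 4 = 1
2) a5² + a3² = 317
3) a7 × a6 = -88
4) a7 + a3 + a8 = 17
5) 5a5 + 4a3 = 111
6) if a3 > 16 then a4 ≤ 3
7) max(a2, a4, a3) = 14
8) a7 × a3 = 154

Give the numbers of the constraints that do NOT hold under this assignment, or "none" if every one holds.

1) a5 + a4 = 13; 13 mod 4 = 1  yes
2) a5² + a3² = 11² + 14² = 121 + 196 = 317  yes
3) a7 × a6 = 11 × (-8) = -88  yes
4) a7 + a3 + a8 = 11 + 14 + (-11) = 14, not 17  no
5) 5a5 + 4a3 = 5(11) + 4(14) = 111  yes
6) a3 = 14, not > 16; antecedent false, conditional vacuously true  yes
7) max(-9, 2, 14) = 14  yes
8) a7 × a3 = 11 × 14 = 154  yes

Constraint 4 is violated.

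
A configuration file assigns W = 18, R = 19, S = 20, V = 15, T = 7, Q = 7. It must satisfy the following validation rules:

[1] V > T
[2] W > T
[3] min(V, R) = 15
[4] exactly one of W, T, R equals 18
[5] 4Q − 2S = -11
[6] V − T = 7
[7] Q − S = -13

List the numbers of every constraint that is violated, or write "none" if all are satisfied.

[1] V = 15, T = 7; 15 > 7  ✔
[2] W = 18, T = 7; 18 > 7  ✔
[3] min(15, 19) = 15  ✔
[4] W=18, T=7, R=19; 1 of them equals 18  ✔
[5] 4Q − 2S = 4(7) − 2(20) = -12, not -11  ✘
[6] V − T = 15 − 7 = 8, not 7  ✘
[7] Q − S = 7 − 20 = -13  ✔

Constraints 5, 6 do not hold.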